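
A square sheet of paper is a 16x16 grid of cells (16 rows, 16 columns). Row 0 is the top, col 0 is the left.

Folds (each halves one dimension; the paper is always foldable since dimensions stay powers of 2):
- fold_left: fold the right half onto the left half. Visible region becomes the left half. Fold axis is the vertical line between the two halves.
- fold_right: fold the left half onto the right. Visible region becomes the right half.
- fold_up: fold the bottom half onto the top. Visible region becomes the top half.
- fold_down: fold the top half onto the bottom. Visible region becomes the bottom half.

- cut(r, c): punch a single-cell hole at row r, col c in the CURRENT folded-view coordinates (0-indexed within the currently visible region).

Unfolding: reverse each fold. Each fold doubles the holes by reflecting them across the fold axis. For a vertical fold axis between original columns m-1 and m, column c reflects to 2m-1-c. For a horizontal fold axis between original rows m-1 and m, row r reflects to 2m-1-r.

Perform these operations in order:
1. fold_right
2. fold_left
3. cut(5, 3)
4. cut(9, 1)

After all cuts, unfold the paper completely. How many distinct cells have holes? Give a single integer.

Answer: 8

Derivation:
Op 1 fold_right: fold axis v@8; visible region now rows[0,16) x cols[8,16) = 16x8
Op 2 fold_left: fold axis v@12; visible region now rows[0,16) x cols[8,12) = 16x4
Op 3 cut(5, 3): punch at orig (5,11); cuts so far [(5, 11)]; region rows[0,16) x cols[8,12) = 16x4
Op 4 cut(9, 1): punch at orig (9,9); cuts so far [(5, 11), (9, 9)]; region rows[0,16) x cols[8,12) = 16x4
Unfold 1 (reflect across v@12): 4 holes -> [(5, 11), (5, 12), (9, 9), (9, 14)]
Unfold 2 (reflect across v@8): 8 holes -> [(5, 3), (5, 4), (5, 11), (5, 12), (9, 1), (9, 6), (9, 9), (9, 14)]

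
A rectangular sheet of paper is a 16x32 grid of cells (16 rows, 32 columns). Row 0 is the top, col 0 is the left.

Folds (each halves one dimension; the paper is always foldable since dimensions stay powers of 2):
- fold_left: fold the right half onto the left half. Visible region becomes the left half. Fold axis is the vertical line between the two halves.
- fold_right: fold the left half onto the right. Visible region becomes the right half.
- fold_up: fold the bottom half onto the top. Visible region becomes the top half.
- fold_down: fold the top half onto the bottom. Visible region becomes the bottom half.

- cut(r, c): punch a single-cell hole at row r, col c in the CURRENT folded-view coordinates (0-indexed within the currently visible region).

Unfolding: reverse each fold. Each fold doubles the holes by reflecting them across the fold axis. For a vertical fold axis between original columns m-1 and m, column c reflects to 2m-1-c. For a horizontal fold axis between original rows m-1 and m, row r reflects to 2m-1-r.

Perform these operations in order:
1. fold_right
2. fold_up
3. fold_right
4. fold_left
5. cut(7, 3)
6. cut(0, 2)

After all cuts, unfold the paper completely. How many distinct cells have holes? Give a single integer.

Answer: 32

Derivation:
Op 1 fold_right: fold axis v@16; visible region now rows[0,16) x cols[16,32) = 16x16
Op 2 fold_up: fold axis h@8; visible region now rows[0,8) x cols[16,32) = 8x16
Op 3 fold_right: fold axis v@24; visible region now rows[0,8) x cols[24,32) = 8x8
Op 4 fold_left: fold axis v@28; visible region now rows[0,8) x cols[24,28) = 8x4
Op 5 cut(7, 3): punch at orig (7,27); cuts so far [(7, 27)]; region rows[0,8) x cols[24,28) = 8x4
Op 6 cut(0, 2): punch at orig (0,26); cuts so far [(0, 26), (7, 27)]; region rows[0,8) x cols[24,28) = 8x4
Unfold 1 (reflect across v@28): 4 holes -> [(0, 26), (0, 29), (7, 27), (7, 28)]
Unfold 2 (reflect across v@24): 8 holes -> [(0, 18), (0, 21), (0, 26), (0, 29), (7, 19), (7, 20), (7, 27), (7, 28)]
Unfold 3 (reflect across h@8): 16 holes -> [(0, 18), (0, 21), (0, 26), (0, 29), (7, 19), (7, 20), (7, 27), (7, 28), (8, 19), (8, 20), (8, 27), (8, 28), (15, 18), (15, 21), (15, 26), (15, 29)]
Unfold 4 (reflect across v@16): 32 holes -> [(0, 2), (0, 5), (0, 10), (0, 13), (0, 18), (0, 21), (0, 26), (0, 29), (7, 3), (7, 4), (7, 11), (7, 12), (7, 19), (7, 20), (7, 27), (7, 28), (8, 3), (8, 4), (8, 11), (8, 12), (8, 19), (8, 20), (8, 27), (8, 28), (15, 2), (15, 5), (15, 10), (15, 13), (15, 18), (15, 21), (15, 26), (15, 29)]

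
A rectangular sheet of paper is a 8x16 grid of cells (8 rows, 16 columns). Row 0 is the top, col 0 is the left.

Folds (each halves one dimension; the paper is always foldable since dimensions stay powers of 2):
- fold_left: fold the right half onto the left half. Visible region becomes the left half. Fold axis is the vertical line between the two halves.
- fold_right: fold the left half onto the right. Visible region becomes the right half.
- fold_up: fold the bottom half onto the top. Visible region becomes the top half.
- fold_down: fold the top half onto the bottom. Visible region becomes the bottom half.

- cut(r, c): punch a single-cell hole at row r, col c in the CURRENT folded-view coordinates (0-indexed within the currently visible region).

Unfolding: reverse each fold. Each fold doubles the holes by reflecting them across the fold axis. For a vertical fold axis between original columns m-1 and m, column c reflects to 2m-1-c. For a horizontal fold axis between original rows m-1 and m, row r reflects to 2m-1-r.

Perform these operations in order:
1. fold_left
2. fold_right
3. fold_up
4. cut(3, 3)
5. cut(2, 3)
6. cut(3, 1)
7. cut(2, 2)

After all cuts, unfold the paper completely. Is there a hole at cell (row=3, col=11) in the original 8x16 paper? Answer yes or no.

Op 1 fold_left: fold axis v@8; visible region now rows[0,8) x cols[0,8) = 8x8
Op 2 fold_right: fold axis v@4; visible region now rows[0,8) x cols[4,8) = 8x4
Op 3 fold_up: fold axis h@4; visible region now rows[0,4) x cols[4,8) = 4x4
Op 4 cut(3, 3): punch at orig (3,7); cuts so far [(3, 7)]; region rows[0,4) x cols[4,8) = 4x4
Op 5 cut(2, 3): punch at orig (2,7); cuts so far [(2, 7), (3, 7)]; region rows[0,4) x cols[4,8) = 4x4
Op 6 cut(3, 1): punch at orig (3,5); cuts so far [(2, 7), (3, 5), (3, 7)]; region rows[0,4) x cols[4,8) = 4x4
Op 7 cut(2, 2): punch at orig (2,6); cuts so far [(2, 6), (2, 7), (3, 5), (3, 7)]; region rows[0,4) x cols[4,8) = 4x4
Unfold 1 (reflect across h@4): 8 holes -> [(2, 6), (2, 7), (3, 5), (3, 7), (4, 5), (4, 7), (5, 6), (5, 7)]
Unfold 2 (reflect across v@4): 16 holes -> [(2, 0), (2, 1), (2, 6), (2, 7), (3, 0), (3, 2), (3, 5), (3, 7), (4, 0), (4, 2), (4, 5), (4, 7), (5, 0), (5, 1), (5, 6), (5, 7)]
Unfold 3 (reflect across v@8): 32 holes -> [(2, 0), (2, 1), (2, 6), (2, 7), (2, 8), (2, 9), (2, 14), (2, 15), (3, 0), (3, 2), (3, 5), (3, 7), (3, 8), (3, 10), (3, 13), (3, 15), (4, 0), (4, 2), (4, 5), (4, 7), (4, 8), (4, 10), (4, 13), (4, 15), (5, 0), (5, 1), (5, 6), (5, 7), (5, 8), (5, 9), (5, 14), (5, 15)]
Holes: [(2, 0), (2, 1), (2, 6), (2, 7), (2, 8), (2, 9), (2, 14), (2, 15), (3, 0), (3, 2), (3, 5), (3, 7), (3, 8), (3, 10), (3, 13), (3, 15), (4, 0), (4, 2), (4, 5), (4, 7), (4, 8), (4, 10), (4, 13), (4, 15), (5, 0), (5, 1), (5, 6), (5, 7), (5, 8), (5, 9), (5, 14), (5, 15)]

Answer: no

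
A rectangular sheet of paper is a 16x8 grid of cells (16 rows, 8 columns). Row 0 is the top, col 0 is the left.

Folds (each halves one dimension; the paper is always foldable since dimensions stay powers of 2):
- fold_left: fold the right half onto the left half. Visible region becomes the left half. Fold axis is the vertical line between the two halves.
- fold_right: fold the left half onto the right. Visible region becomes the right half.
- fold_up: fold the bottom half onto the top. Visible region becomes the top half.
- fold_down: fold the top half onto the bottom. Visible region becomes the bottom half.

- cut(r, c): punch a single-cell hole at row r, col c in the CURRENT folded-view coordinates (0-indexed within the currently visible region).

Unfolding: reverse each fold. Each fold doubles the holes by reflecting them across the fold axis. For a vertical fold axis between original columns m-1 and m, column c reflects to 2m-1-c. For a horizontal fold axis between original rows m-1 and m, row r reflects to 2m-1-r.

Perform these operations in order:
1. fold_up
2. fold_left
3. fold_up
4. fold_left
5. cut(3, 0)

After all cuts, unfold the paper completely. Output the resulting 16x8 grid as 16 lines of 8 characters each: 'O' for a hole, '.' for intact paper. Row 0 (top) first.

Op 1 fold_up: fold axis h@8; visible region now rows[0,8) x cols[0,8) = 8x8
Op 2 fold_left: fold axis v@4; visible region now rows[0,8) x cols[0,4) = 8x4
Op 3 fold_up: fold axis h@4; visible region now rows[0,4) x cols[0,4) = 4x4
Op 4 fold_left: fold axis v@2; visible region now rows[0,4) x cols[0,2) = 4x2
Op 5 cut(3, 0): punch at orig (3,0); cuts so far [(3, 0)]; region rows[0,4) x cols[0,2) = 4x2
Unfold 1 (reflect across v@2): 2 holes -> [(3, 0), (3, 3)]
Unfold 2 (reflect across h@4): 4 holes -> [(3, 0), (3, 3), (4, 0), (4, 3)]
Unfold 3 (reflect across v@4): 8 holes -> [(3, 0), (3, 3), (3, 4), (3, 7), (4, 0), (4, 3), (4, 4), (4, 7)]
Unfold 4 (reflect across h@8): 16 holes -> [(3, 0), (3, 3), (3, 4), (3, 7), (4, 0), (4, 3), (4, 4), (4, 7), (11, 0), (11, 3), (11, 4), (11, 7), (12, 0), (12, 3), (12, 4), (12, 7)]

Answer: ........
........
........
O..OO..O
O..OO..O
........
........
........
........
........
........
O..OO..O
O..OO..O
........
........
........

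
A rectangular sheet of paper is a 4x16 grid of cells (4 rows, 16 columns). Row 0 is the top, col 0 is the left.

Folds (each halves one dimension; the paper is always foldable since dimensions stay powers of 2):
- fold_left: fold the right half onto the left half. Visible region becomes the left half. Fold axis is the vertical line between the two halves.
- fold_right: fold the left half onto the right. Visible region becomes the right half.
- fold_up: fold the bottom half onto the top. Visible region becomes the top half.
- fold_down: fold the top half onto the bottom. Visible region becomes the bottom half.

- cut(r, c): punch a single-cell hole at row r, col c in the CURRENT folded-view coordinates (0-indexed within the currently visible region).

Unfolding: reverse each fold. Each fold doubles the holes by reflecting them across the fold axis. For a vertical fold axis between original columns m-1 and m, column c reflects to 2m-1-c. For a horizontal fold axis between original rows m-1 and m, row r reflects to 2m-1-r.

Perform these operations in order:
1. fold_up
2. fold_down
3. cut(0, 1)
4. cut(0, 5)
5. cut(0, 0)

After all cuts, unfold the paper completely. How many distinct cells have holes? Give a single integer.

Op 1 fold_up: fold axis h@2; visible region now rows[0,2) x cols[0,16) = 2x16
Op 2 fold_down: fold axis h@1; visible region now rows[1,2) x cols[0,16) = 1x16
Op 3 cut(0, 1): punch at orig (1,1); cuts so far [(1, 1)]; region rows[1,2) x cols[0,16) = 1x16
Op 4 cut(0, 5): punch at orig (1,5); cuts so far [(1, 1), (1, 5)]; region rows[1,2) x cols[0,16) = 1x16
Op 5 cut(0, 0): punch at orig (1,0); cuts so far [(1, 0), (1, 1), (1, 5)]; region rows[1,2) x cols[0,16) = 1x16
Unfold 1 (reflect across h@1): 6 holes -> [(0, 0), (0, 1), (0, 5), (1, 0), (1, 1), (1, 5)]
Unfold 2 (reflect across h@2): 12 holes -> [(0, 0), (0, 1), (0, 5), (1, 0), (1, 1), (1, 5), (2, 0), (2, 1), (2, 5), (3, 0), (3, 1), (3, 5)]

Answer: 12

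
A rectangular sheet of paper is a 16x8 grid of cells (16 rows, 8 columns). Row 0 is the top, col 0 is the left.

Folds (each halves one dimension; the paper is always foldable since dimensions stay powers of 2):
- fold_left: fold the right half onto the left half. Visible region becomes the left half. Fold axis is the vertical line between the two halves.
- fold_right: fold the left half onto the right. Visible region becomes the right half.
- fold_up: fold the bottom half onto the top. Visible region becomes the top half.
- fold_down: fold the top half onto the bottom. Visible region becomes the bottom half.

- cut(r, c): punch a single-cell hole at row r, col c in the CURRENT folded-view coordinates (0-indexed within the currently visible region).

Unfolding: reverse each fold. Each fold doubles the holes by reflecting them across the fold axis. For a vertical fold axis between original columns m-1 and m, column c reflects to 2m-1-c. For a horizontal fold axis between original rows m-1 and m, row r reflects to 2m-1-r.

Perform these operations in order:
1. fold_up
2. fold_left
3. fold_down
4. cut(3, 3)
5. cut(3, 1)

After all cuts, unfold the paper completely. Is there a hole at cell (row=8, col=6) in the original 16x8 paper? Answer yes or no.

Op 1 fold_up: fold axis h@8; visible region now rows[0,8) x cols[0,8) = 8x8
Op 2 fold_left: fold axis v@4; visible region now rows[0,8) x cols[0,4) = 8x4
Op 3 fold_down: fold axis h@4; visible region now rows[4,8) x cols[0,4) = 4x4
Op 4 cut(3, 3): punch at orig (7,3); cuts so far [(7, 3)]; region rows[4,8) x cols[0,4) = 4x4
Op 5 cut(3, 1): punch at orig (7,1); cuts so far [(7, 1), (7, 3)]; region rows[4,8) x cols[0,4) = 4x4
Unfold 1 (reflect across h@4): 4 holes -> [(0, 1), (0, 3), (7, 1), (7, 3)]
Unfold 2 (reflect across v@4): 8 holes -> [(0, 1), (0, 3), (0, 4), (0, 6), (7, 1), (7, 3), (7, 4), (7, 6)]
Unfold 3 (reflect across h@8): 16 holes -> [(0, 1), (0, 3), (0, 4), (0, 6), (7, 1), (7, 3), (7, 4), (7, 6), (8, 1), (8, 3), (8, 4), (8, 6), (15, 1), (15, 3), (15, 4), (15, 6)]
Holes: [(0, 1), (0, 3), (0, 4), (0, 6), (7, 1), (7, 3), (7, 4), (7, 6), (8, 1), (8, 3), (8, 4), (8, 6), (15, 1), (15, 3), (15, 4), (15, 6)]

Answer: yes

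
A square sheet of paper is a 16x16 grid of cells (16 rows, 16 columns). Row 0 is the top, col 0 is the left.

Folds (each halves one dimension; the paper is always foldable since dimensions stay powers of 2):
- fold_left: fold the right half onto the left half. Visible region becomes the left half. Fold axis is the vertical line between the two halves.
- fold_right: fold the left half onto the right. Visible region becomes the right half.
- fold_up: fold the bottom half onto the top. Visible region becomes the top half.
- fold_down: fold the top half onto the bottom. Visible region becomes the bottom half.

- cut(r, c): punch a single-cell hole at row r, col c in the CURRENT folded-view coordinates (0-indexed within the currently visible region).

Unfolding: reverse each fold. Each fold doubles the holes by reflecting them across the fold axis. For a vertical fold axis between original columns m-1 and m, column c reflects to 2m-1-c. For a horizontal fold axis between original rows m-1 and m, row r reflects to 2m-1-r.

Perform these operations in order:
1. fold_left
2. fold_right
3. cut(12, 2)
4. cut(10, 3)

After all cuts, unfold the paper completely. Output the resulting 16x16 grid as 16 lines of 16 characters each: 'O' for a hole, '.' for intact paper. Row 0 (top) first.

Op 1 fold_left: fold axis v@8; visible region now rows[0,16) x cols[0,8) = 16x8
Op 2 fold_right: fold axis v@4; visible region now rows[0,16) x cols[4,8) = 16x4
Op 3 cut(12, 2): punch at orig (12,6); cuts so far [(12, 6)]; region rows[0,16) x cols[4,8) = 16x4
Op 4 cut(10, 3): punch at orig (10,7); cuts so far [(10, 7), (12, 6)]; region rows[0,16) x cols[4,8) = 16x4
Unfold 1 (reflect across v@4): 4 holes -> [(10, 0), (10, 7), (12, 1), (12, 6)]
Unfold 2 (reflect across v@8): 8 holes -> [(10, 0), (10, 7), (10, 8), (10, 15), (12, 1), (12, 6), (12, 9), (12, 14)]

Answer: ................
................
................
................
................
................
................
................
................
................
O......OO......O
................
.O....O..O....O.
................
................
................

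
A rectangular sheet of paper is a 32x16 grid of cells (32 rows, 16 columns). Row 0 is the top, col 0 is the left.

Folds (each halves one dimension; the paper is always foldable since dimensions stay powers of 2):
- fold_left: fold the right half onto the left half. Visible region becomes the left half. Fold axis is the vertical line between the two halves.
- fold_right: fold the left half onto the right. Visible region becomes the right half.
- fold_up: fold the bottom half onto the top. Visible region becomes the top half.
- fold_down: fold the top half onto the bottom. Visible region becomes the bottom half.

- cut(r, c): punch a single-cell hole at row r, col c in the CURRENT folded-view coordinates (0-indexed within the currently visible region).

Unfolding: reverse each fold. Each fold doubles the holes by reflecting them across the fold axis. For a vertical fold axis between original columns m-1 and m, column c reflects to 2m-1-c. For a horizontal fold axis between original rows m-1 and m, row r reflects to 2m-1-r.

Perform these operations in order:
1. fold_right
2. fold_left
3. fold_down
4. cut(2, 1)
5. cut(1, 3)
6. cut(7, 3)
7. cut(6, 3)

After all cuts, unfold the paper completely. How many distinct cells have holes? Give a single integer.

Answer: 32

Derivation:
Op 1 fold_right: fold axis v@8; visible region now rows[0,32) x cols[8,16) = 32x8
Op 2 fold_left: fold axis v@12; visible region now rows[0,32) x cols[8,12) = 32x4
Op 3 fold_down: fold axis h@16; visible region now rows[16,32) x cols[8,12) = 16x4
Op 4 cut(2, 1): punch at orig (18,9); cuts so far [(18, 9)]; region rows[16,32) x cols[8,12) = 16x4
Op 5 cut(1, 3): punch at orig (17,11); cuts so far [(17, 11), (18, 9)]; region rows[16,32) x cols[8,12) = 16x4
Op 6 cut(7, 3): punch at orig (23,11); cuts so far [(17, 11), (18, 9), (23, 11)]; region rows[16,32) x cols[8,12) = 16x4
Op 7 cut(6, 3): punch at orig (22,11); cuts so far [(17, 11), (18, 9), (22, 11), (23, 11)]; region rows[16,32) x cols[8,12) = 16x4
Unfold 1 (reflect across h@16): 8 holes -> [(8, 11), (9, 11), (13, 9), (14, 11), (17, 11), (18, 9), (22, 11), (23, 11)]
Unfold 2 (reflect across v@12): 16 holes -> [(8, 11), (8, 12), (9, 11), (9, 12), (13, 9), (13, 14), (14, 11), (14, 12), (17, 11), (17, 12), (18, 9), (18, 14), (22, 11), (22, 12), (23, 11), (23, 12)]
Unfold 3 (reflect across v@8): 32 holes -> [(8, 3), (8, 4), (8, 11), (8, 12), (9, 3), (9, 4), (9, 11), (9, 12), (13, 1), (13, 6), (13, 9), (13, 14), (14, 3), (14, 4), (14, 11), (14, 12), (17, 3), (17, 4), (17, 11), (17, 12), (18, 1), (18, 6), (18, 9), (18, 14), (22, 3), (22, 4), (22, 11), (22, 12), (23, 3), (23, 4), (23, 11), (23, 12)]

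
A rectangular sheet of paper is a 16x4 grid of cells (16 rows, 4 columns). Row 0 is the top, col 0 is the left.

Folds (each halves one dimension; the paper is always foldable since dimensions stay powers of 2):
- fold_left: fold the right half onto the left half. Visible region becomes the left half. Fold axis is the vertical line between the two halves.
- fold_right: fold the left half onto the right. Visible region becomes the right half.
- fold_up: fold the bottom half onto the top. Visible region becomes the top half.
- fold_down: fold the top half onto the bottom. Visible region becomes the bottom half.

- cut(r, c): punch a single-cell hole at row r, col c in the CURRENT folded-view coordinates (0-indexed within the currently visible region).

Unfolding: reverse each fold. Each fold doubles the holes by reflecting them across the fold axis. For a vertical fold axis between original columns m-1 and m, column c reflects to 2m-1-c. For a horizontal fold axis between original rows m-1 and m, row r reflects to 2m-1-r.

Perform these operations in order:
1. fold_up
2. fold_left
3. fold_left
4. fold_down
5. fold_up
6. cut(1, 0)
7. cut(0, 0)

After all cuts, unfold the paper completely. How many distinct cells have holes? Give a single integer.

Answer: 64

Derivation:
Op 1 fold_up: fold axis h@8; visible region now rows[0,8) x cols[0,4) = 8x4
Op 2 fold_left: fold axis v@2; visible region now rows[0,8) x cols[0,2) = 8x2
Op 3 fold_left: fold axis v@1; visible region now rows[0,8) x cols[0,1) = 8x1
Op 4 fold_down: fold axis h@4; visible region now rows[4,8) x cols[0,1) = 4x1
Op 5 fold_up: fold axis h@6; visible region now rows[4,6) x cols[0,1) = 2x1
Op 6 cut(1, 0): punch at orig (5,0); cuts so far [(5, 0)]; region rows[4,6) x cols[0,1) = 2x1
Op 7 cut(0, 0): punch at orig (4,0); cuts so far [(4, 0), (5, 0)]; region rows[4,6) x cols[0,1) = 2x1
Unfold 1 (reflect across h@6): 4 holes -> [(4, 0), (5, 0), (6, 0), (7, 0)]
Unfold 2 (reflect across h@4): 8 holes -> [(0, 0), (1, 0), (2, 0), (3, 0), (4, 0), (5, 0), (6, 0), (7, 0)]
Unfold 3 (reflect across v@1): 16 holes -> [(0, 0), (0, 1), (1, 0), (1, 1), (2, 0), (2, 1), (3, 0), (3, 1), (4, 0), (4, 1), (5, 0), (5, 1), (6, 0), (6, 1), (7, 0), (7, 1)]
Unfold 4 (reflect across v@2): 32 holes -> [(0, 0), (0, 1), (0, 2), (0, 3), (1, 0), (1, 1), (1, 2), (1, 3), (2, 0), (2, 1), (2, 2), (2, 3), (3, 0), (3, 1), (3, 2), (3, 3), (4, 0), (4, 1), (4, 2), (4, 3), (5, 0), (5, 1), (5, 2), (5, 3), (6, 0), (6, 1), (6, 2), (6, 3), (7, 0), (7, 1), (7, 2), (7, 3)]
Unfold 5 (reflect across h@8): 64 holes -> [(0, 0), (0, 1), (0, 2), (0, 3), (1, 0), (1, 1), (1, 2), (1, 3), (2, 0), (2, 1), (2, 2), (2, 3), (3, 0), (3, 1), (3, 2), (3, 3), (4, 0), (4, 1), (4, 2), (4, 3), (5, 0), (5, 1), (5, 2), (5, 3), (6, 0), (6, 1), (6, 2), (6, 3), (7, 0), (7, 1), (7, 2), (7, 3), (8, 0), (8, 1), (8, 2), (8, 3), (9, 0), (9, 1), (9, 2), (9, 3), (10, 0), (10, 1), (10, 2), (10, 3), (11, 0), (11, 1), (11, 2), (11, 3), (12, 0), (12, 1), (12, 2), (12, 3), (13, 0), (13, 1), (13, 2), (13, 3), (14, 0), (14, 1), (14, 2), (14, 3), (15, 0), (15, 1), (15, 2), (15, 3)]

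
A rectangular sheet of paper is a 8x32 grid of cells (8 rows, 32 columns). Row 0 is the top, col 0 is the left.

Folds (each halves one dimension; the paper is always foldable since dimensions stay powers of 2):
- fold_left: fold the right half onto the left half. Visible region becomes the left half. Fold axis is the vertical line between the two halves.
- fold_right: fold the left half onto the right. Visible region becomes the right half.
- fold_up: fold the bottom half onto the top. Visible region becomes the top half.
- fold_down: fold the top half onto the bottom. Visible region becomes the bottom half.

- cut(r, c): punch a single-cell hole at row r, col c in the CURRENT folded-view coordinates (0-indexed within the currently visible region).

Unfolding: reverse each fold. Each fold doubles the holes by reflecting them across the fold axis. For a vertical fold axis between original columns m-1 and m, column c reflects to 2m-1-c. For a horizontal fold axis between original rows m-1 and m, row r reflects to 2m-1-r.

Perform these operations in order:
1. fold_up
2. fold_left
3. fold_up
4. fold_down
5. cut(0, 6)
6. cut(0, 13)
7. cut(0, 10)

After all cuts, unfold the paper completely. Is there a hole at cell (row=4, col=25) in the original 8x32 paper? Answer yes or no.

Op 1 fold_up: fold axis h@4; visible region now rows[0,4) x cols[0,32) = 4x32
Op 2 fold_left: fold axis v@16; visible region now rows[0,4) x cols[0,16) = 4x16
Op 3 fold_up: fold axis h@2; visible region now rows[0,2) x cols[0,16) = 2x16
Op 4 fold_down: fold axis h@1; visible region now rows[1,2) x cols[0,16) = 1x16
Op 5 cut(0, 6): punch at orig (1,6); cuts so far [(1, 6)]; region rows[1,2) x cols[0,16) = 1x16
Op 6 cut(0, 13): punch at orig (1,13); cuts so far [(1, 6), (1, 13)]; region rows[1,2) x cols[0,16) = 1x16
Op 7 cut(0, 10): punch at orig (1,10); cuts so far [(1, 6), (1, 10), (1, 13)]; region rows[1,2) x cols[0,16) = 1x16
Unfold 1 (reflect across h@1): 6 holes -> [(0, 6), (0, 10), (0, 13), (1, 6), (1, 10), (1, 13)]
Unfold 2 (reflect across h@2): 12 holes -> [(0, 6), (0, 10), (0, 13), (1, 6), (1, 10), (1, 13), (2, 6), (2, 10), (2, 13), (3, 6), (3, 10), (3, 13)]
Unfold 3 (reflect across v@16): 24 holes -> [(0, 6), (0, 10), (0, 13), (0, 18), (0, 21), (0, 25), (1, 6), (1, 10), (1, 13), (1, 18), (1, 21), (1, 25), (2, 6), (2, 10), (2, 13), (2, 18), (2, 21), (2, 25), (3, 6), (3, 10), (3, 13), (3, 18), (3, 21), (3, 25)]
Unfold 4 (reflect across h@4): 48 holes -> [(0, 6), (0, 10), (0, 13), (0, 18), (0, 21), (0, 25), (1, 6), (1, 10), (1, 13), (1, 18), (1, 21), (1, 25), (2, 6), (2, 10), (2, 13), (2, 18), (2, 21), (2, 25), (3, 6), (3, 10), (3, 13), (3, 18), (3, 21), (3, 25), (4, 6), (4, 10), (4, 13), (4, 18), (4, 21), (4, 25), (5, 6), (5, 10), (5, 13), (5, 18), (5, 21), (5, 25), (6, 6), (6, 10), (6, 13), (6, 18), (6, 21), (6, 25), (7, 6), (7, 10), (7, 13), (7, 18), (7, 21), (7, 25)]
Holes: [(0, 6), (0, 10), (0, 13), (0, 18), (0, 21), (0, 25), (1, 6), (1, 10), (1, 13), (1, 18), (1, 21), (1, 25), (2, 6), (2, 10), (2, 13), (2, 18), (2, 21), (2, 25), (3, 6), (3, 10), (3, 13), (3, 18), (3, 21), (3, 25), (4, 6), (4, 10), (4, 13), (4, 18), (4, 21), (4, 25), (5, 6), (5, 10), (5, 13), (5, 18), (5, 21), (5, 25), (6, 6), (6, 10), (6, 13), (6, 18), (6, 21), (6, 25), (7, 6), (7, 10), (7, 13), (7, 18), (7, 21), (7, 25)]

Answer: yes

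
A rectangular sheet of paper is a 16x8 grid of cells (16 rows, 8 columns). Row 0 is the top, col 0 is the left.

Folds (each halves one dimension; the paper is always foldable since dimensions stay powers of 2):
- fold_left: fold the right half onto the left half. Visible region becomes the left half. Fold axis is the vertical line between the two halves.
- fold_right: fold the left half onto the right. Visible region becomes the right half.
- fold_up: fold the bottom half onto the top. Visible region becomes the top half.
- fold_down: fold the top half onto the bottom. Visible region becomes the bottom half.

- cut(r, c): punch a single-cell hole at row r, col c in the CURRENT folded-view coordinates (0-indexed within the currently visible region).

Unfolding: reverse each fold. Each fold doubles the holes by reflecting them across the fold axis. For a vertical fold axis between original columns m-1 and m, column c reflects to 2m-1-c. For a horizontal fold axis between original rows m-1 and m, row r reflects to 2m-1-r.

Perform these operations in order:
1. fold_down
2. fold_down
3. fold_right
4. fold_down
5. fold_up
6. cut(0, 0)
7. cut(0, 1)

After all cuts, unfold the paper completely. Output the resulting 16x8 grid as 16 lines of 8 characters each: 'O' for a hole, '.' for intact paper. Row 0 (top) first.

Op 1 fold_down: fold axis h@8; visible region now rows[8,16) x cols[0,8) = 8x8
Op 2 fold_down: fold axis h@12; visible region now rows[12,16) x cols[0,8) = 4x8
Op 3 fold_right: fold axis v@4; visible region now rows[12,16) x cols[4,8) = 4x4
Op 4 fold_down: fold axis h@14; visible region now rows[14,16) x cols[4,8) = 2x4
Op 5 fold_up: fold axis h@15; visible region now rows[14,15) x cols[4,8) = 1x4
Op 6 cut(0, 0): punch at orig (14,4); cuts so far [(14, 4)]; region rows[14,15) x cols[4,8) = 1x4
Op 7 cut(0, 1): punch at orig (14,5); cuts so far [(14, 4), (14, 5)]; region rows[14,15) x cols[4,8) = 1x4
Unfold 1 (reflect across h@15): 4 holes -> [(14, 4), (14, 5), (15, 4), (15, 5)]
Unfold 2 (reflect across h@14): 8 holes -> [(12, 4), (12, 5), (13, 4), (13, 5), (14, 4), (14, 5), (15, 4), (15, 5)]
Unfold 3 (reflect across v@4): 16 holes -> [(12, 2), (12, 3), (12, 4), (12, 5), (13, 2), (13, 3), (13, 4), (13, 5), (14, 2), (14, 3), (14, 4), (14, 5), (15, 2), (15, 3), (15, 4), (15, 5)]
Unfold 4 (reflect across h@12): 32 holes -> [(8, 2), (8, 3), (8, 4), (8, 5), (9, 2), (9, 3), (9, 4), (9, 5), (10, 2), (10, 3), (10, 4), (10, 5), (11, 2), (11, 3), (11, 4), (11, 5), (12, 2), (12, 3), (12, 4), (12, 5), (13, 2), (13, 3), (13, 4), (13, 5), (14, 2), (14, 3), (14, 4), (14, 5), (15, 2), (15, 3), (15, 4), (15, 5)]
Unfold 5 (reflect across h@8): 64 holes -> [(0, 2), (0, 3), (0, 4), (0, 5), (1, 2), (1, 3), (1, 4), (1, 5), (2, 2), (2, 3), (2, 4), (2, 5), (3, 2), (3, 3), (3, 4), (3, 5), (4, 2), (4, 3), (4, 4), (4, 5), (5, 2), (5, 3), (5, 4), (5, 5), (6, 2), (6, 3), (6, 4), (6, 5), (7, 2), (7, 3), (7, 4), (7, 5), (8, 2), (8, 3), (8, 4), (8, 5), (9, 2), (9, 3), (9, 4), (9, 5), (10, 2), (10, 3), (10, 4), (10, 5), (11, 2), (11, 3), (11, 4), (11, 5), (12, 2), (12, 3), (12, 4), (12, 5), (13, 2), (13, 3), (13, 4), (13, 5), (14, 2), (14, 3), (14, 4), (14, 5), (15, 2), (15, 3), (15, 4), (15, 5)]

Answer: ..OOOO..
..OOOO..
..OOOO..
..OOOO..
..OOOO..
..OOOO..
..OOOO..
..OOOO..
..OOOO..
..OOOO..
..OOOO..
..OOOO..
..OOOO..
..OOOO..
..OOOO..
..OOOO..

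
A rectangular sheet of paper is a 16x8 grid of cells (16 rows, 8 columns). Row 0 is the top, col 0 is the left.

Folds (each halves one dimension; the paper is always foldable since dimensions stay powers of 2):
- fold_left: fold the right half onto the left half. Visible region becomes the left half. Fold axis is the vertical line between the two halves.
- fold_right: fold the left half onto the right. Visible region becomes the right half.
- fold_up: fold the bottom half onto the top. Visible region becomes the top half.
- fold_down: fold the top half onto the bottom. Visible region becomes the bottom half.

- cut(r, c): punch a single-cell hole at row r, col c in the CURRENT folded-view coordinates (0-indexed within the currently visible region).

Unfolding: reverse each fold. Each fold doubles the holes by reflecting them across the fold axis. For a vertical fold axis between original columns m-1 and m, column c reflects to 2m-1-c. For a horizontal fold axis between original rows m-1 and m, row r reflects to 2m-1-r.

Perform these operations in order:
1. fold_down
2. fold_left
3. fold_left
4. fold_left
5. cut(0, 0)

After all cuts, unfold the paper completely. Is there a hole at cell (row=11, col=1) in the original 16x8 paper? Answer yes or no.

Op 1 fold_down: fold axis h@8; visible region now rows[8,16) x cols[0,8) = 8x8
Op 2 fold_left: fold axis v@4; visible region now rows[8,16) x cols[0,4) = 8x4
Op 3 fold_left: fold axis v@2; visible region now rows[8,16) x cols[0,2) = 8x2
Op 4 fold_left: fold axis v@1; visible region now rows[8,16) x cols[0,1) = 8x1
Op 5 cut(0, 0): punch at orig (8,0); cuts so far [(8, 0)]; region rows[8,16) x cols[0,1) = 8x1
Unfold 1 (reflect across v@1): 2 holes -> [(8, 0), (8, 1)]
Unfold 2 (reflect across v@2): 4 holes -> [(8, 0), (8, 1), (8, 2), (8, 3)]
Unfold 3 (reflect across v@4): 8 holes -> [(8, 0), (8, 1), (8, 2), (8, 3), (8, 4), (8, 5), (8, 6), (8, 7)]
Unfold 4 (reflect across h@8): 16 holes -> [(7, 0), (7, 1), (7, 2), (7, 3), (7, 4), (7, 5), (7, 6), (7, 7), (8, 0), (8, 1), (8, 2), (8, 3), (8, 4), (8, 5), (8, 6), (8, 7)]
Holes: [(7, 0), (7, 1), (7, 2), (7, 3), (7, 4), (7, 5), (7, 6), (7, 7), (8, 0), (8, 1), (8, 2), (8, 3), (8, 4), (8, 5), (8, 6), (8, 7)]

Answer: no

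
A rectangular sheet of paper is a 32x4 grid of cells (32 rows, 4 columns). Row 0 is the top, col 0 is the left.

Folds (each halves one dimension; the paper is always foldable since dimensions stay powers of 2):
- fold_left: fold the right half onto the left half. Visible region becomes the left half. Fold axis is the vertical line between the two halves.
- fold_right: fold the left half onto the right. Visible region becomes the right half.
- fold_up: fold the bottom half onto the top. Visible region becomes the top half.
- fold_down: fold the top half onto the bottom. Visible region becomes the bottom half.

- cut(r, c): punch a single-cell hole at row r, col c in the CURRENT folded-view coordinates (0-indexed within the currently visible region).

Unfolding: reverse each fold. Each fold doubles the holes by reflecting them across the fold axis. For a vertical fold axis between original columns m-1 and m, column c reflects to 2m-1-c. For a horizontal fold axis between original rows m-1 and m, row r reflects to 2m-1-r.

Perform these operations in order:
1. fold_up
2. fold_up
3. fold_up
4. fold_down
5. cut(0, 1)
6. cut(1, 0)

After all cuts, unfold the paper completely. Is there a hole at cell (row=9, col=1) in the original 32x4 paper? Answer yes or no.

Answer: yes

Derivation:
Op 1 fold_up: fold axis h@16; visible region now rows[0,16) x cols[0,4) = 16x4
Op 2 fold_up: fold axis h@8; visible region now rows[0,8) x cols[0,4) = 8x4
Op 3 fold_up: fold axis h@4; visible region now rows[0,4) x cols[0,4) = 4x4
Op 4 fold_down: fold axis h@2; visible region now rows[2,4) x cols[0,4) = 2x4
Op 5 cut(0, 1): punch at orig (2,1); cuts so far [(2, 1)]; region rows[2,4) x cols[0,4) = 2x4
Op 6 cut(1, 0): punch at orig (3,0); cuts so far [(2, 1), (3, 0)]; region rows[2,4) x cols[0,4) = 2x4
Unfold 1 (reflect across h@2): 4 holes -> [(0, 0), (1, 1), (2, 1), (3, 0)]
Unfold 2 (reflect across h@4): 8 holes -> [(0, 0), (1, 1), (2, 1), (3, 0), (4, 0), (5, 1), (6, 1), (7, 0)]
Unfold 3 (reflect across h@8): 16 holes -> [(0, 0), (1, 1), (2, 1), (3, 0), (4, 0), (5, 1), (6, 1), (7, 0), (8, 0), (9, 1), (10, 1), (11, 0), (12, 0), (13, 1), (14, 1), (15, 0)]
Unfold 4 (reflect across h@16): 32 holes -> [(0, 0), (1, 1), (2, 1), (3, 0), (4, 0), (5, 1), (6, 1), (7, 0), (8, 0), (9, 1), (10, 1), (11, 0), (12, 0), (13, 1), (14, 1), (15, 0), (16, 0), (17, 1), (18, 1), (19, 0), (20, 0), (21, 1), (22, 1), (23, 0), (24, 0), (25, 1), (26, 1), (27, 0), (28, 0), (29, 1), (30, 1), (31, 0)]
Holes: [(0, 0), (1, 1), (2, 1), (3, 0), (4, 0), (5, 1), (6, 1), (7, 0), (8, 0), (9, 1), (10, 1), (11, 0), (12, 0), (13, 1), (14, 1), (15, 0), (16, 0), (17, 1), (18, 1), (19, 0), (20, 0), (21, 1), (22, 1), (23, 0), (24, 0), (25, 1), (26, 1), (27, 0), (28, 0), (29, 1), (30, 1), (31, 0)]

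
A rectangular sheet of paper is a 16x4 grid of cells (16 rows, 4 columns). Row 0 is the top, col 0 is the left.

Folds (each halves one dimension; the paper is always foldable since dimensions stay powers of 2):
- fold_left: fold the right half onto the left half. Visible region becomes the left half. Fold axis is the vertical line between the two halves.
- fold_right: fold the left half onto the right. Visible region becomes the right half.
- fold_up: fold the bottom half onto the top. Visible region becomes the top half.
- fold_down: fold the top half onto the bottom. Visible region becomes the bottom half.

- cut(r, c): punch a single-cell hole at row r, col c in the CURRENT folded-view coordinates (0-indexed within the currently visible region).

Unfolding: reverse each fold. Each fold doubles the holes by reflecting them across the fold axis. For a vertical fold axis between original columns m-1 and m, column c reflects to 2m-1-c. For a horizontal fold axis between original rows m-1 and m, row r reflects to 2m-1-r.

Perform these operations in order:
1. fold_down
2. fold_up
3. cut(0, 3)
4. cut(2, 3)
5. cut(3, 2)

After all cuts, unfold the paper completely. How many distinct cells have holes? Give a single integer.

Answer: 12

Derivation:
Op 1 fold_down: fold axis h@8; visible region now rows[8,16) x cols[0,4) = 8x4
Op 2 fold_up: fold axis h@12; visible region now rows[8,12) x cols[0,4) = 4x4
Op 3 cut(0, 3): punch at orig (8,3); cuts so far [(8, 3)]; region rows[8,12) x cols[0,4) = 4x4
Op 4 cut(2, 3): punch at orig (10,3); cuts so far [(8, 3), (10, 3)]; region rows[8,12) x cols[0,4) = 4x4
Op 5 cut(3, 2): punch at orig (11,2); cuts so far [(8, 3), (10, 3), (11, 2)]; region rows[8,12) x cols[0,4) = 4x4
Unfold 1 (reflect across h@12): 6 holes -> [(8, 3), (10, 3), (11, 2), (12, 2), (13, 3), (15, 3)]
Unfold 2 (reflect across h@8): 12 holes -> [(0, 3), (2, 3), (3, 2), (4, 2), (5, 3), (7, 3), (8, 3), (10, 3), (11, 2), (12, 2), (13, 3), (15, 3)]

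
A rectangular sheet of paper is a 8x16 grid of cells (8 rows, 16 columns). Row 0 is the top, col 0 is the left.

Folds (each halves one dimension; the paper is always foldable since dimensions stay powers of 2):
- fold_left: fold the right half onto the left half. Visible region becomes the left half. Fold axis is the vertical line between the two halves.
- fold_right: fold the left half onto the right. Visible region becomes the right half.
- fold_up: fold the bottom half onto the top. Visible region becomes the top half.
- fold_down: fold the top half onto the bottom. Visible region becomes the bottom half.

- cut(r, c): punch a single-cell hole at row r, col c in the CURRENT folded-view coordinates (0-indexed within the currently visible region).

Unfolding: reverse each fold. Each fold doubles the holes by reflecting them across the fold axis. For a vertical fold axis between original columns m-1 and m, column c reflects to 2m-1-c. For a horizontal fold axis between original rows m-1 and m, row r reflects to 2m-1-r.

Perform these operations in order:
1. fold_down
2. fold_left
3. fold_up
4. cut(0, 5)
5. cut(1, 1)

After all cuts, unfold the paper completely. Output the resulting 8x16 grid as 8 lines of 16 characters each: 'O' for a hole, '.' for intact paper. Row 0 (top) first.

Answer: .....O....O.....
.O............O.
.O............O.
.....O....O.....
.....O....O.....
.O............O.
.O............O.
.....O....O.....

Derivation:
Op 1 fold_down: fold axis h@4; visible region now rows[4,8) x cols[0,16) = 4x16
Op 2 fold_left: fold axis v@8; visible region now rows[4,8) x cols[0,8) = 4x8
Op 3 fold_up: fold axis h@6; visible region now rows[4,6) x cols[0,8) = 2x8
Op 4 cut(0, 5): punch at orig (4,5); cuts so far [(4, 5)]; region rows[4,6) x cols[0,8) = 2x8
Op 5 cut(1, 1): punch at orig (5,1); cuts so far [(4, 5), (5, 1)]; region rows[4,6) x cols[0,8) = 2x8
Unfold 1 (reflect across h@6): 4 holes -> [(4, 5), (5, 1), (6, 1), (7, 5)]
Unfold 2 (reflect across v@8): 8 holes -> [(4, 5), (4, 10), (5, 1), (5, 14), (6, 1), (6, 14), (7, 5), (7, 10)]
Unfold 3 (reflect across h@4): 16 holes -> [(0, 5), (0, 10), (1, 1), (1, 14), (2, 1), (2, 14), (3, 5), (3, 10), (4, 5), (4, 10), (5, 1), (5, 14), (6, 1), (6, 14), (7, 5), (7, 10)]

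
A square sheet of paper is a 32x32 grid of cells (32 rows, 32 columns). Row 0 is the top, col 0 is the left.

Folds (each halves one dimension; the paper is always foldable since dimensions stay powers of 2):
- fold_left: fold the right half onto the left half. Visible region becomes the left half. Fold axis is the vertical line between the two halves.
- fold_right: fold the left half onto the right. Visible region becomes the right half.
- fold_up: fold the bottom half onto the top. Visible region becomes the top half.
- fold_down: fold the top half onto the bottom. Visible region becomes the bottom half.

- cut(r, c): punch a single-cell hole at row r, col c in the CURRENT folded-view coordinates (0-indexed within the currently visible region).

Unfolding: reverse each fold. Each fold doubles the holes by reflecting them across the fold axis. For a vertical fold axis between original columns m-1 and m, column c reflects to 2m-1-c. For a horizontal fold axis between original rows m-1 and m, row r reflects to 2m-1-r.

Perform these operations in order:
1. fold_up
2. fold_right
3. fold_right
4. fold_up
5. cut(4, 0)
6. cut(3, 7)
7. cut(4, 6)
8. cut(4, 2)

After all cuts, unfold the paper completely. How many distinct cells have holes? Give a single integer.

Op 1 fold_up: fold axis h@16; visible region now rows[0,16) x cols[0,32) = 16x32
Op 2 fold_right: fold axis v@16; visible region now rows[0,16) x cols[16,32) = 16x16
Op 3 fold_right: fold axis v@24; visible region now rows[0,16) x cols[24,32) = 16x8
Op 4 fold_up: fold axis h@8; visible region now rows[0,8) x cols[24,32) = 8x8
Op 5 cut(4, 0): punch at orig (4,24); cuts so far [(4, 24)]; region rows[0,8) x cols[24,32) = 8x8
Op 6 cut(3, 7): punch at orig (3,31); cuts so far [(3, 31), (4, 24)]; region rows[0,8) x cols[24,32) = 8x8
Op 7 cut(4, 6): punch at orig (4,30); cuts so far [(3, 31), (4, 24), (4, 30)]; region rows[0,8) x cols[24,32) = 8x8
Op 8 cut(4, 2): punch at orig (4,26); cuts so far [(3, 31), (4, 24), (4, 26), (4, 30)]; region rows[0,8) x cols[24,32) = 8x8
Unfold 1 (reflect across h@8): 8 holes -> [(3, 31), (4, 24), (4, 26), (4, 30), (11, 24), (11, 26), (11, 30), (12, 31)]
Unfold 2 (reflect across v@24): 16 holes -> [(3, 16), (3, 31), (4, 17), (4, 21), (4, 23), (4, 24), (4, 26), (4, 30), (11, 17), (11, 21), (11, 23), (11, 24), (11, 26), (11, 30), (12, 16), (12, 31)]
Unfold 3 (reflect across v@16): 32 holes -> [(3, 0), (3, 15), (3, 16), (3, 31), (4, 1), (4, 5), (4, 7), (4, 8), (4, 10), (4, 14), (4, 17), (4, 21), (4, 23), (4, 24), (4, 26), (4, 30), (11, 1), (11, 5), (11, 7), (11, 8), (11, 10), (11, 14), (11, 17), (11, 21), (11, 23), (11, 24), (11, 26), (11, 30), (12, 0), (12, 15), (12, 16), (12, 31)]
Unfold 4 (reflect across h@16): 64 holes -> [(3, 0), (3, 15), (3, 16), (3, 31), (4, 1), (4, 5), (4, 7), (4, 8), (4, 10), (4, 14), (4, 17), (4, 21), (4, 23), (4, 24), (4, 26), (4, 30), (11, 1), (11, 5), (11, 7), (11, 8), (11, 10), (11, 14), (11, 17), (11, 21), (11, 23), (11, 24), (11, 26), (11, 30), (12, 0), (12, 15), (12, 16), (12, 31), (19, 0), (19, 15), (19, 16), (19, 31), (20, 1), (20, 5), (20, 7), (20, 8), (20, 10), (20, 14), (20, 17), (20, 21), (20, 23), (20, 24), (20, 26), (20, 30), (27, 1), (27, 5), (27, 7), (27, 8), (27, 10), (27, 14), (27, 17), (27, 21), (27, 23), (27, 24), (27, 26), (27, 30), (28, 0), (28, 15), (28, 16), (28, 31)]

Answer: 64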